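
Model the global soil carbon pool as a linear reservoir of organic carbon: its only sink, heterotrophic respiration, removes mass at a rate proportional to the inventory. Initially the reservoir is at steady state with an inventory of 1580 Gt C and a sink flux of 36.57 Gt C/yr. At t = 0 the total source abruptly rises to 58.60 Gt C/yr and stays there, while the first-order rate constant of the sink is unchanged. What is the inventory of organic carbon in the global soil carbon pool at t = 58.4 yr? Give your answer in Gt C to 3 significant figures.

The sink rate constant is k = F₀/M₀ = 36.57/1580 = 0.02315 yr⁻¹.
Solving dM/dt = F₁ − kM with M(0) = M₀ gives M(t) = F₁/k + (M₀ − F₁/k)·e^(−kt).
F₁/k = 58.60/0.02315 = 2531.8 Gt C; kt = 0.02315 × 58.4 = 1.352, e^(−kt) = 0.2588.
M(58.4) = 2531.8 + (1580 − 2531.8) × 0.2588 = 2531.8 − 246.3 = 2285.5 Gt C.

2290 Gt C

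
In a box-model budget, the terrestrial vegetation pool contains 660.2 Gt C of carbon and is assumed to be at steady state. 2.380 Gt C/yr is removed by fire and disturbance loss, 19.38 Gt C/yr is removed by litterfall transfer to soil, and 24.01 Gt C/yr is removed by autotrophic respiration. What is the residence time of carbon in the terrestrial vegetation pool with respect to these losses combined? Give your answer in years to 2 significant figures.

Total removal = 2.380 + 19.38 + 24.01 = 45.770 Gt C/yr.
τ = M / ΣF_out = 660.2 / 45.770 = 14.42 yr.

14 yr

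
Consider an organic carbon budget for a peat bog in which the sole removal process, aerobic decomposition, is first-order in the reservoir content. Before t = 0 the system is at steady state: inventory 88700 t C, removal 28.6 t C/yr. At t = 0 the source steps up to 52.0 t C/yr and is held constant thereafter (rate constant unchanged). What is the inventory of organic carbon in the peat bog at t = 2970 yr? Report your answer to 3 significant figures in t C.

The sink rate constant is k = F₀/M₀ = 28.6/88700 = 0.0003224 yr⁻¹.
Solving dM/dt = F₁ − kM with M(0) = M₀ gives M(t) = F₁/k + (M₀ − F₁/k)·e^(−kt).
F₁/k = 52.0/0.0003224 = 161270 t C; kt = 0.0003224 × 2970 = 0.9576, e^(−kt) = 0.3838.
M(2970) = 161270 + (88700 − 161270) × 0.3838 = 161270 − 27850 = 133420 t C.

133000 t C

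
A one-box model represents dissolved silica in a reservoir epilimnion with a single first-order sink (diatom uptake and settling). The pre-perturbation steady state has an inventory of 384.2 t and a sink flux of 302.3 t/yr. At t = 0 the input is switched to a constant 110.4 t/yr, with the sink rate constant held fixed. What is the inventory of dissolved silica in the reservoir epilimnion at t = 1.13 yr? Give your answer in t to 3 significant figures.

241 t

Residence time τ = M₀/F₀ = 1.271 yr. The eventual steady state is M_∞ = M₀·(F₁/F₀) = 384.2 × 110.4/302.3 = 140.31 t.
The anomaly ΔM(t) = M(t) − M_∞ decays as ΔM₀·e^(−t/τ) with ΔM₀ = 384.2 − 140.31 = 243.9 t.
At t = 1.13 yr, e^(−t/τ) = e^(−0.8891) = 0.4110, so ΔM = 100.2 t and M = 140.31 + 100.2 = 240.55 t.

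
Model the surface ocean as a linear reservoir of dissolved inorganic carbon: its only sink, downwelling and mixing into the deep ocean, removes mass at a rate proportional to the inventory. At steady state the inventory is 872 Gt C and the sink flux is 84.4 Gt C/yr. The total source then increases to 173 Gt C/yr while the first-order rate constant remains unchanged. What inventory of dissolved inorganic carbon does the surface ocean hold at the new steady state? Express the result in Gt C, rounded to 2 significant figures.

Rate constant k = F/M = 84.4 / 872 = 0.09679 yr⁻¹.
At the new steady state, source = k·M_new ⇒ M_new = 173 / 0.09679 = 1787 Gt C.
(Equivalently M_new = M × F_new/F_old = 872 × 173/84.4.)

1800 Gt C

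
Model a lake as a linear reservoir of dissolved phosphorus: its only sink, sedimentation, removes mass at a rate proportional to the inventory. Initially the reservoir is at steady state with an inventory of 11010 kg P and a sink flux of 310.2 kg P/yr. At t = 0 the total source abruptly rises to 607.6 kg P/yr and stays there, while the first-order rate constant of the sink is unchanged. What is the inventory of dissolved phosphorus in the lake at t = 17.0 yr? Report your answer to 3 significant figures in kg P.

Residence time τ = M₀/F₀ = 35.49 yr. The eventual steady state is M_∞ = M₀·(F₁/F₀) = 11010 × 607.6/310.2 = 21566 kg P.
The anomaly ΔM(t) = M(t) − M_∞ decays as ΔM₀·e^(−t/τ) with ΔM₀ = 11010 − 21566 = −10560 kg P.
At t = 17.0 yr, e^(−t/τ) = e^(−0.4790) = 0.6194, so ΔM = −6538 kg P and M = 21566 − 6538 = 15027 kg P.

15000 kg P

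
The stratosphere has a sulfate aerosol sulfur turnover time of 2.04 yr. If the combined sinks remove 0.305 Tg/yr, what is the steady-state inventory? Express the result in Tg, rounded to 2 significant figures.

τ = M/F ⇒ M = τ × F = 2.04 × 0.305 = 0.6222 Tg.

0.62 Tg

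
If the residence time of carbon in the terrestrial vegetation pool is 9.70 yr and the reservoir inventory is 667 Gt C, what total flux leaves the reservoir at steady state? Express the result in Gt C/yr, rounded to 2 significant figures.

69 Gt C/yr

F = M / τ = 667 / 9.70 = 68.76 Gt C/yr.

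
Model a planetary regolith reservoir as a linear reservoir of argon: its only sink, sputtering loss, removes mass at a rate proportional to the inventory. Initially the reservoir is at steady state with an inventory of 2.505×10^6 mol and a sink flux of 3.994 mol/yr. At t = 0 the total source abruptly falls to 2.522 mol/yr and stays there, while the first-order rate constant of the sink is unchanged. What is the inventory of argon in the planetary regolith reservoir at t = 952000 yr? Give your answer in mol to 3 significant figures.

τ = M₀/F₀ = 2.505×10^6/3.994 = 627200 yr; rate constant k = 1/τ.
New steady state M_∞ = F₁/k = F₁·τ = 2.522 × 627200 = 1.5818×10^6 mol.
M(t) = M_∞ + (M₀ − M_∞)·e^(−t/τ); t/τ = 952000/627200 = 1.518, so e^(−t/τ) = 0.2192.
M(t) = 1.5818×10^6 + 923200 × 0.2192 = 1.7841×10^6 mol.

1.78×10^6 mol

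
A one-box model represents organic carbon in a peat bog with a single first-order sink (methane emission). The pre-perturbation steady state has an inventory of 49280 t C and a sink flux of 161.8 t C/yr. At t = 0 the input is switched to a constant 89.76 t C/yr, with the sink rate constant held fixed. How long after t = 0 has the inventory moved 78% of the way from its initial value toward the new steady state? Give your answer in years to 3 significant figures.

461 yr

τ = M₀/F₀ = 49280/161.8 = 304.6 yr.
The remaining gap fraction is e^(−t/τ); 78% covered ⇒ e^(−t/τ) = 0.220.
t = −τ ln(0.220) = 304.6 × 1.514 = 461.2 yr.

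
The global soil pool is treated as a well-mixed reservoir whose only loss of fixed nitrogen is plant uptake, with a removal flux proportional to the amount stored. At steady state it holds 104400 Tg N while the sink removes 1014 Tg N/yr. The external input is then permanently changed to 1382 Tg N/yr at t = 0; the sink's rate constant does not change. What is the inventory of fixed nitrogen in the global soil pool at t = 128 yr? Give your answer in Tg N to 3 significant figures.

Residence time τ = M₀/F₀ = 103.0 yr. The eventual steady state is M_∞ = M₀·(F₁/F₀) = 104400 × 1382/1014 = 142290 Tg N.
The anomaly ΔM(t) = M(t) − M_∞ decays as ΔM₀·e^(−t/τ) with ΔM₀ = 104400 − 142290 = −37890 Tg N.
At t = 128 yr, e^(−t/τ) = e^(−1.243) = 0.2885, so ΔM = −10930 Tg N and M = 142290 − 10930 = 131360 Tg N.

131000 Tg N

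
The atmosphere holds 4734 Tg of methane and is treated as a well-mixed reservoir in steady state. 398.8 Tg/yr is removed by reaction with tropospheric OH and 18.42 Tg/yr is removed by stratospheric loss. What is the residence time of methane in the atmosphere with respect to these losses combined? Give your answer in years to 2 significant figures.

Total removal = 398.8 + 18.42 = 417.22 Tg/yr.
τ = M / ΣF_out = 4734 / 417.22 = 11.35 yr.

11 yr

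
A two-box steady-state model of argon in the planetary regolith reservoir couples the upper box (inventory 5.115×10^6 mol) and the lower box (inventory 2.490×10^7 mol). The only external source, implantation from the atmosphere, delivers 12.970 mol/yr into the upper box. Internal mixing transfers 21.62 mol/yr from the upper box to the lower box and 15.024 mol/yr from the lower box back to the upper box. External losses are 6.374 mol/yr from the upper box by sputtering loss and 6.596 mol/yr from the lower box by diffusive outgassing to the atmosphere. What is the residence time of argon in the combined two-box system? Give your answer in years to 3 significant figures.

For the system as a whole, the A↔B exchange is internal and contributes nothing to the throughput; only the external sinks remove mass.
M_total = 5.115×10^6 + 2.490×10^7 = 3.0015×10^7 mol.
ΣF_external_out = 6.374 + 6.596 = 12.970 mol/yr.
τ = M_total / ΣF_ext = 3.0015×10^7 / 12.970 = 2.314×10^6 yr.

2.31×10^6 yr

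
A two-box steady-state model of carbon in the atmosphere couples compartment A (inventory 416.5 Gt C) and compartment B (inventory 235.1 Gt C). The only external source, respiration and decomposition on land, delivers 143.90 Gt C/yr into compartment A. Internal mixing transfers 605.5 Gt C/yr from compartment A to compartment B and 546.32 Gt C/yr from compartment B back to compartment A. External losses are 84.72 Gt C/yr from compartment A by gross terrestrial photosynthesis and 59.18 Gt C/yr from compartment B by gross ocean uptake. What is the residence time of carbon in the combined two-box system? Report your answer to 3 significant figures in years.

4.53 yr

Residence time in the combined system uses the total inventory and the total *external* removal — internal exchanges between the two boxes cancel.
M_total = 416.5 + 235.1 = 651.60 Gt C.
ΣF_external_out = 84.72 + 59.18 = 143.90 Gt C/yr.
τ = M_total / ΣF_ext = 651.60 / 143.90 = 4.528 yr.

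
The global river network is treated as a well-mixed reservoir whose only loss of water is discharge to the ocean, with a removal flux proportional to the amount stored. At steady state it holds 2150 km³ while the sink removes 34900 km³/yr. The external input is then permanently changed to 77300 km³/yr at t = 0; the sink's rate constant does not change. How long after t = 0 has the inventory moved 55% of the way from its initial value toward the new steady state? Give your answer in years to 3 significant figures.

0.0492 yr

τ = M₀/F₀ = 2150/34900 = 0.06160 yr.
The remaining gap fraction is e^(−t/τ); 55% covered ⇒ e^(−t/τ) = 0.450.
t = −τ ln(0.450) = 0.06160 × 0.7985 = 0.04919 yr.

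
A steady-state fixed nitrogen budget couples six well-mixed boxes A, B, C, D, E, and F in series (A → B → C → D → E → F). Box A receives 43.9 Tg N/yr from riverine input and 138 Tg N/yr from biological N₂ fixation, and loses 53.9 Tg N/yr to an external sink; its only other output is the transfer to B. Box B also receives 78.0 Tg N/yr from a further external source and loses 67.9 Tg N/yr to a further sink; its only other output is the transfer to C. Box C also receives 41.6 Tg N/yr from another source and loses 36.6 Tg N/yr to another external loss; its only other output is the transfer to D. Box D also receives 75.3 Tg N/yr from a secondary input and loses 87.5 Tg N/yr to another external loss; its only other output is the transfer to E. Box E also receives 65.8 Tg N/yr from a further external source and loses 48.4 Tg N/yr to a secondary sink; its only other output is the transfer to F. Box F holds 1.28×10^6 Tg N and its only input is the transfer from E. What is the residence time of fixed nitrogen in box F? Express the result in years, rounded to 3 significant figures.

Box A: F(A→B) = (43.9 + 138) − 53.9 = 128.00 Tg N/yr.
Box B: F(B→C) = (128.00 + 78.0) − 67.9 = 138.10 Tg N/yr.
Box C: F(C→D) = (138.10 + 41.6) − 36.6 = 143.10 Tg N/yr.
Box D: F(D→E) = (143.10 + 75.3) − 87.5 = 130.90 Tg N/yr.
Box E: F(E→F) = (130.90 + 65.8) − 48.4 = 148.30 Tg N/yr.
Box F throughput = its input = 148.30 Tg N/yr; τ = 1.28×10^6 / 148.30 = 8631 yr.

8630 yr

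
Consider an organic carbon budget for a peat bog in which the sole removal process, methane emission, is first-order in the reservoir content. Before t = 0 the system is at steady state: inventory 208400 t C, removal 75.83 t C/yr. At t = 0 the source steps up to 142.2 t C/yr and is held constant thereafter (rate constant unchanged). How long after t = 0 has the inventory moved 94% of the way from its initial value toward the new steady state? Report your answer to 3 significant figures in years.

τ = M₀/F₀ = 208400/75.83 = 2748 yr.
The remaining gap fraction is e^(−t/τ); 94% covered ⇒ e^(−t/τ) = 0.0600.
t = −τ ln(0.0600) = 2748 × 2.813 = 7732 yr.

7730 yr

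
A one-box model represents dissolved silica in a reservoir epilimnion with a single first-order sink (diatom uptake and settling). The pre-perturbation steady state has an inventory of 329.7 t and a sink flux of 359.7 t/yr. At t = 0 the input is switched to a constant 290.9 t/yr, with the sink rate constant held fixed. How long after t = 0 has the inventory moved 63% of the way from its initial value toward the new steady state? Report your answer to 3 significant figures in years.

τ = M₀/F₀ = 329.7/359.7 = 0.9166 yr.
The remaining gap fraction is e^(−t/τ); 63% covered ⇒ e^(−t/τ) = 0.370.
t = −τ ln(0.370) = 0.9166 × 0.9943 = 0.9113 yr.

0.911 yr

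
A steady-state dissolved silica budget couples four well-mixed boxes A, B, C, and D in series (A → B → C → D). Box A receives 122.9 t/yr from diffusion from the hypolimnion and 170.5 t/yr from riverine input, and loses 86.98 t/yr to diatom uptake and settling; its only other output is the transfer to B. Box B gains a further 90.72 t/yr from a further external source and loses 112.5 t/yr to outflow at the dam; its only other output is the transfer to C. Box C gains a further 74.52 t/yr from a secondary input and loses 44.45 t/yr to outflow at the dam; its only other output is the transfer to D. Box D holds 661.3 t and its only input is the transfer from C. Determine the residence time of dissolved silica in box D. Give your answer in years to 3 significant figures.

Box A: F(A→B) = (122.9 + 170.5) − 86.98 = 206.42 t/yr.
Box B: F(B→C) = (206.42 + 90.72) − 112.5 = 184.64 t/yr.
Box C: F(C→D) = (184.64 + 74.52) − 44.45 = 214.71 t/yr.
Box D throughput = its input = 214.71 t/yr; τ = 661.3 / 214.71 = 3.080 yr.

3.08 yr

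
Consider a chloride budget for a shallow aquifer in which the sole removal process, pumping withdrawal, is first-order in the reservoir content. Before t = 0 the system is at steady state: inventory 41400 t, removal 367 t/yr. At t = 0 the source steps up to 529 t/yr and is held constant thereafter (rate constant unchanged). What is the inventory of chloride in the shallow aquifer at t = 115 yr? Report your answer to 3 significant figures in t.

Residence time τ = M₀/F₀ = 112.8 yr. The eventual steady state is M_∞ = M₀·(F₁/F₀) = 41400 × 529/367 = 59675 t.
The anomaly ΔM(t) = M(t) − M_∞ decays as ΔM₀·e^(−t/τ) with ΔM₀ = 41400 − 59675 = −18270 t.
At t = 115 yr, e^(−t/τ) = e^(−1.019) = 0.3608, so ΔM = −6593 t and M = 59675 − 6593 = 53081 t.

53100 t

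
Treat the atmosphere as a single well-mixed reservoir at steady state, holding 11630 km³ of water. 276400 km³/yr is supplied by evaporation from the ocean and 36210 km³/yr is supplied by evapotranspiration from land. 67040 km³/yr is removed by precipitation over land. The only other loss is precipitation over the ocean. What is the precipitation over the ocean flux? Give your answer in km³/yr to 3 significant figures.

At steady state ΣF_in = ΣF_out.
ΣF_in = 276400 + 36210 = 312610 km³/yr.
Precipitation over the ocean flux = ΣF_in − (67040) = 312610 − 67040 = 245600 km³/yr.

246000 km³/yr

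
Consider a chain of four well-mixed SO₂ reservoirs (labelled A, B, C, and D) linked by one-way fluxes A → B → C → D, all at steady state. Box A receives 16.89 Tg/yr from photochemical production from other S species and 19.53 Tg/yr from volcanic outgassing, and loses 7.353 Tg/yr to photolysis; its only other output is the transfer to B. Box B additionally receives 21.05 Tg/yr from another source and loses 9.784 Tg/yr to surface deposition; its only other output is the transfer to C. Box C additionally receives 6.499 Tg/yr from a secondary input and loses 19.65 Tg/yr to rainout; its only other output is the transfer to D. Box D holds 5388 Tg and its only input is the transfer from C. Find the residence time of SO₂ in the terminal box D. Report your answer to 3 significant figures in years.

198 yr

Box A: F(A→B) = (16.89 + 19.53) − 7.353 = 29.067 Tg/yr.
Box B: F(B→C) = (29.067 + 21.05) − 9.784 = 40.333 Tg/yr.
Box C: F(C→D) = (40.333 + 6.499) − 19.65 = 27.182 Tg/yr.
Box D throughput = its input = 27.182 Tg/yr; τ = 5388 / 27.182 = 198.2 yr.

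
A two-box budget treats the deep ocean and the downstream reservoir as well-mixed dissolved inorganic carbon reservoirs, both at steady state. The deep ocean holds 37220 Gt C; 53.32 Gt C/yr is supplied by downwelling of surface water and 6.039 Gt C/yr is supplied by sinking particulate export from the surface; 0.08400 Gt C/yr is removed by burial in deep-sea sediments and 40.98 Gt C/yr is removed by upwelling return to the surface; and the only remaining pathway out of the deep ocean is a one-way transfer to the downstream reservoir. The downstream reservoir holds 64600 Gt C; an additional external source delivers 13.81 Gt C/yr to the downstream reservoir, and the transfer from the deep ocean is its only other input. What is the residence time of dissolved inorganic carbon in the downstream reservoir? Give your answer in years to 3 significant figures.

2010 yr

Balance the deep ocean: ΣF_in = 53.32 + 6.039 = 59.359 Gt C/yr.
Transfer to the downstream reservoir = ΣF_in − (0.08400 + 40.98) = 18.295 Gt C/yr.
Total input to the downstream reservoir = 18.295 + 13.81 = 32.105 Gt C/yr; at steady state this equals its total output.
τ = M / F = 64600 / 32.105 = 2012 yr.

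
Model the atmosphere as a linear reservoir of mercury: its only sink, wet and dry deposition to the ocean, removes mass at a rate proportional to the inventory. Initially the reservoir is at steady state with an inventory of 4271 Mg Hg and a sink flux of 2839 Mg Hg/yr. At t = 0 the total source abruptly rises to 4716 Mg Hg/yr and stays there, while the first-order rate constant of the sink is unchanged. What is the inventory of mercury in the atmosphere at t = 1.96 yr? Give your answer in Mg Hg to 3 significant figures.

The sink rate constant is k = F₀/M₀ = 2839/4271 = 0.6647 yr⁻¹.
Solving dM/dt = F₁ − kM with M(0) = M₀ gives M(t) = F₁/k + (M₀ − F₁/k)·e^(−kt).
F₁/k = 4716/0.6647 = 7094.8 Mg Hg; kt = 0.6647 × 1.96 = 1.303, e^(−kt) = 0.2718.
M(1.96) = 7094.8 + (4271 − 7094.8) × 0.2718 = 7094.8 − 767.4 = 6327.4 Mg Hg.

6330 Mg Hg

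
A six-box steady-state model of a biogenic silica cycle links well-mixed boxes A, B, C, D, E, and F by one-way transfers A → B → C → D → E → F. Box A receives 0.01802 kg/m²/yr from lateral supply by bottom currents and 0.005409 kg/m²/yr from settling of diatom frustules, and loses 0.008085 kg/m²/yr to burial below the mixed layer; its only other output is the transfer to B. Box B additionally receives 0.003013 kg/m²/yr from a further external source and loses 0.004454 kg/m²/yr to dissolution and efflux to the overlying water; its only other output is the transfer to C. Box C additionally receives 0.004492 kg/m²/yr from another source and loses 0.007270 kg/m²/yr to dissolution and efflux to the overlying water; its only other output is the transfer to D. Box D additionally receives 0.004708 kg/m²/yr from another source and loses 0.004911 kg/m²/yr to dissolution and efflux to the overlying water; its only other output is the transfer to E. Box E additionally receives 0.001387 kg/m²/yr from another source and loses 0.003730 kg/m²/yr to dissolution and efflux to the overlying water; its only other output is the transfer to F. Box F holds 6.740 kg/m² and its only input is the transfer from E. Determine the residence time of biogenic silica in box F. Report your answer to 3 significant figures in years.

786 yr

Box A: F(A→B) = (0.01802 + 0.005409) − 0.008085 = 0.015344 kg/m²/yr.
Box B: F(B→C) = (0.015344 + 0.003013) − 0.004454 = 0.013903 kg/m²/yr.
Box C: F(C→D) = (0.013903 + 0.004492) − 0.007270 = 0.011125 kg/m²/yr.
Box D: F(D→E) = (0.011125 + 0.004708) − 0.004911 = 0.010922 kg/m²/yr.
Box E: F(E→F) = (0.010922 + 0.001387) − 0.003730 = 0.0085790 kg/m²/yr.
Box F throughput = its input = 0.0085790 kg/m²/yr; τ = 6.740 / 0.0085790 = 785.6 yr.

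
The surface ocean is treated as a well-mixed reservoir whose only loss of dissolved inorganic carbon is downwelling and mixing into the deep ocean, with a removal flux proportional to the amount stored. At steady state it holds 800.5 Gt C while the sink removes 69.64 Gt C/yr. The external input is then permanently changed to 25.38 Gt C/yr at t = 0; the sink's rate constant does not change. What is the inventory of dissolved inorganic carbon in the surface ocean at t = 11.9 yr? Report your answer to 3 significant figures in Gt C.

472 Gt C

Residence time τ = M₀/F₀ = 11.49 yr. The eventual steady state is M_∞ = M₀·(F₁/F₀) = 800.5 × 25.38/69.64 = 291.74 Gt C.
The anomaly ΔM(t) = M(t) − M_∞ decays as ΔM₀·e^(−t/τ) with ΔM₀ = 800.5 − 291.74 = 508.8 Gt C.
At t = 11.9 yr, e^(−t/τ) = e^(−1.035) = 0.3551, so ΔM = 180.7 Gt C and M = 291.74 + 180.7 = 472.42 Gt C.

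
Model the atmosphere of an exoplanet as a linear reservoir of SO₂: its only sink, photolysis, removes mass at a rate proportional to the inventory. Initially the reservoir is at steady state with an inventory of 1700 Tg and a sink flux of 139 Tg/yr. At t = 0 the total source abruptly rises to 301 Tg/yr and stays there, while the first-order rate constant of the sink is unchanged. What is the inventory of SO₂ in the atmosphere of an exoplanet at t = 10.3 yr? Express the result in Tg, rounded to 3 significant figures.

The sink rate constant is k = F₀/M₀ = 139/1700 = 0.08176 yr⁻¹.
Solving dM/dt = F₁ − kM with M(0) = M₀ gives M(t) = F₁/k + (M₀ − F₁/k)·e^(−kt).
F₁/k = 301/0.08176 = 3681.3 Tg; kt = 0.08176 × 10.3 = 0.8422, e^(−kt) = 0.4308.
M(10.3) = 3681.3 + (1700 − 3681.3) × 0.4308 = 3681.3 − 853.5 = 2827.8 Tg.

2830 Tg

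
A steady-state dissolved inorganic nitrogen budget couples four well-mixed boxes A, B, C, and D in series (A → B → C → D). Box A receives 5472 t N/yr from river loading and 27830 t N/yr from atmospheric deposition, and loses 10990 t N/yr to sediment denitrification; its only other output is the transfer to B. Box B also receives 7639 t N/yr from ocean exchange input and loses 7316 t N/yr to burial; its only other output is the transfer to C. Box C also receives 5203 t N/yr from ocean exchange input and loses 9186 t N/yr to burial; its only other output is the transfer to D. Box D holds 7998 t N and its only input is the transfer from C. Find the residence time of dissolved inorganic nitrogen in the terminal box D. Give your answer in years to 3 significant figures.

0.429 yr

Box A: F(A→B) = (5472 + 27830) − 10990 = 22312 t N/yr.
Box B: F(B→C) = (22312 + 7639) − 7316 = 22635 t N/yr.
Box C: F(C→D) = (22635 + 5203) − 9186 = 18652 t N/yr.
Box D throughput = its input = 18652 t N/yr; τ = 7998 / 18652 = 0.4288 yr.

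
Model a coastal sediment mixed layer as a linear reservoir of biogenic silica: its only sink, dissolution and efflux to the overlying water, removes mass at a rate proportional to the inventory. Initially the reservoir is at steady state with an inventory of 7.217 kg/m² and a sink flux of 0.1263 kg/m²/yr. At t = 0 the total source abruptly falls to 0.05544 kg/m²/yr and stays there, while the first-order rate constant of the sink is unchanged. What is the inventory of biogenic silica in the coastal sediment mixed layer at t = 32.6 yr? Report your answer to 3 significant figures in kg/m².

τ = M₀/F₀ = 7.217/0.1263 = 57.14 yr; rate constant k = 1/τ.
New steady state M_∞ = F₁/k = F₁·τ = 0.05544 × 57.14 = 3.1679 kg/m².
M(t) = M_∞ + (M₀ − M_∞)·e^(−t/τ); t/τ = 32.6/57.14 = 0.5705, so e^(−t/τ) = 0.5652.
M(t) = 3.1679 + 4.049 × 0.5652 = 5.4566 kg/m².

5.46 kg/m²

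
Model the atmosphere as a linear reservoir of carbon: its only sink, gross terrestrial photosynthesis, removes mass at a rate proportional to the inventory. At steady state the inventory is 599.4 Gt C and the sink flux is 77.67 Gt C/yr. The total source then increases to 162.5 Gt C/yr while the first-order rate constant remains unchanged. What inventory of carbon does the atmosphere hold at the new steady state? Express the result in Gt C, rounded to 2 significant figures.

Rate constant k = F/M = 77.67 / 599.4 = 0.1296 yr⁻¹.
At the new steady state, source = k·M_new ⇒ M_new = 162.5 / 0.1296 = 1254 Gt C.
(Equivalently M_new = M × F_new/F_old = 599.4 × 162.5/77.67.)

1300 Gt C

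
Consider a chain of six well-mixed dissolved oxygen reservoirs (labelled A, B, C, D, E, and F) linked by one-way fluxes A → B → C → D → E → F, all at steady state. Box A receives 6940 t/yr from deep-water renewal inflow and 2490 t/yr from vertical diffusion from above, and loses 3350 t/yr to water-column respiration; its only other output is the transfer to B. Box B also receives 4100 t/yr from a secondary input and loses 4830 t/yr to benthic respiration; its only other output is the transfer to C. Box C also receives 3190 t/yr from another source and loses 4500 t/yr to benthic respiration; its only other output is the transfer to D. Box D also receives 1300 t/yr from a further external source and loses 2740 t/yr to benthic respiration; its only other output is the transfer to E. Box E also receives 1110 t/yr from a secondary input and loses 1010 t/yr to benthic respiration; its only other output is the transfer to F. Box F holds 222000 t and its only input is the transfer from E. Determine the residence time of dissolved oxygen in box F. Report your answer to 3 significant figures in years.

Box A: F(A→B) = (6940 + 2490) − 3350 = 6080.0 t/yr.
Box B: F(B→C) = (6080.0 + 4100) − 4830 = 5350.0 t/yr.
Box C: F(C→D) = (5350.0 + 3190) − 4500 = 4040.0 t/yr.
Box D: F(D→E) = (4040.0 + 1300) − 2740 = 2600.0 t/yr.
Box E: F(E→F) = (2600.0 + 1110) − 1010 = 2700.0 t/yr.
Box F throughput = its input = 2700.0 t/yr; τ = 222000 / 2700.0 = 82.22 yr.

82.2 yr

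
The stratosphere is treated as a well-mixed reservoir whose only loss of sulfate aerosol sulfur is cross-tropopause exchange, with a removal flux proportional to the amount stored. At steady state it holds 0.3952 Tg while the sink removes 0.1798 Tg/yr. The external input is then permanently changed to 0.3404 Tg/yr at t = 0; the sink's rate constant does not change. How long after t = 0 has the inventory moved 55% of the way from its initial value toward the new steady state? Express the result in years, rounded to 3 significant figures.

τ = M₀/F₀ = 0.3952/0.1798 = 2.198 yr.
The remaining gap fraction is e^(−t/τ); 55% covered ⇒ e^(−t/τ) = 0.450.
t = −τ ln(0.450) = 2.198 × 0.7985 = 1.755 yr.

1.76 yr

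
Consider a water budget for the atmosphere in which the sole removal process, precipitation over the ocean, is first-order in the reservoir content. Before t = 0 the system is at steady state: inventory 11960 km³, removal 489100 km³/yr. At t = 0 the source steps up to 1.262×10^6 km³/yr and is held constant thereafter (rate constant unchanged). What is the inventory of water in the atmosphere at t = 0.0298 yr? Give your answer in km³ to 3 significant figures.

25300 km³

The sink rate constant is k = F₀/M₀ = 489100/11960 = 40.89 yr⁻¹.
Solving dM/dt = F₁ − kM with M(0) = M₀ gives M(t) = F₁/k + (M₀ − F₁/k)·e^(−kt).
F₁/k = 1.262×10^6/40.89 = 30860 km³; kt = 40.89 × 0.0298 = 1.219, e^(−kt) = 0.2956.
M(0.0298) = 30860 + (11960 − 30860) × 0.2956 = 30860 − 5587 = 25273 km³.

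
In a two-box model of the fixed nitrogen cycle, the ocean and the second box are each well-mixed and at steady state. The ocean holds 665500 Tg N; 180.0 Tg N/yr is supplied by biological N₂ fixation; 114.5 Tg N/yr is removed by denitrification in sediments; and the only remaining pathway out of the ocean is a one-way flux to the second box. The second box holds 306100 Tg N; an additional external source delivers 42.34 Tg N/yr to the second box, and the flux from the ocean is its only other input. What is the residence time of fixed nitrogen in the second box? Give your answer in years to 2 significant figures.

2800 yr

Balance the ocean: ΣF_in = 180.00 Tg N/yr.
Flux to the second box = ΣF_in − (114.5) = 65.500 Tg N/yr.
Total input to the second box = 65.500 + 42.34 = 107.84 Tg N/yr; at steady state this equals its total output.
τ = M / F = 306100 / 107.84 = 2838 yr.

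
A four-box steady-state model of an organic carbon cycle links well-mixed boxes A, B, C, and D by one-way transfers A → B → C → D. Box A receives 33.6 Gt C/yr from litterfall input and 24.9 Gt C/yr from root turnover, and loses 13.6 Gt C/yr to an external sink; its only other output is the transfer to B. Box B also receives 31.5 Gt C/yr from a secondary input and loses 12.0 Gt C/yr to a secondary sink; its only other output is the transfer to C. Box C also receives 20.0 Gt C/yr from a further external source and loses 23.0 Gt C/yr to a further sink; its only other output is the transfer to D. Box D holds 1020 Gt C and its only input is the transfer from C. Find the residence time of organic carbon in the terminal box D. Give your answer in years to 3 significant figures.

16.6 yr

Box A: F(A→B) = (33.6 + 24.9) − 13.6 = 44.900 Gt C/yr.
Box B: F(B→C) = (44.900 + 31.5) − 12.0 = 64.400 Gt C/yr.
Box C: F(C→D) = (64.400 + 20.0) − 23.0 = 61.400 Gt C/yr.
Box D throughput = its input = 61.400 Gt C/yr; τ = 1020 / 61.400 = 16.61 yr.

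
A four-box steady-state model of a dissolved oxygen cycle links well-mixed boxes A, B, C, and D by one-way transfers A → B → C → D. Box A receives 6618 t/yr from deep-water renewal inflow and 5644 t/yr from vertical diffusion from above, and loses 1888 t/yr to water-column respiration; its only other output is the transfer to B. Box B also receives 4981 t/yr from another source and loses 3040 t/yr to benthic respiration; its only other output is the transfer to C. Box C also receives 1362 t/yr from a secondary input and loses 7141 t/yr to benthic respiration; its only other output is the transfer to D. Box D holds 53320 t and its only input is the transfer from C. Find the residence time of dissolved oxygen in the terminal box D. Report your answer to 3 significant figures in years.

8.16 yr

Box A: F(A→B) = (6618 + 5644) − 1888 = 10374 t/yr.
Box B: F(B→C) = (10374 + 4981) − 3040 = 12315 t/yr.
Box C: F(C→D) = (12315 + 1362) − 7141 = 6536.0 t/yr.
Box D throughput = its input = 6536.0 t/yr; τ = 53320 / 6536.0 = 8.158 yr.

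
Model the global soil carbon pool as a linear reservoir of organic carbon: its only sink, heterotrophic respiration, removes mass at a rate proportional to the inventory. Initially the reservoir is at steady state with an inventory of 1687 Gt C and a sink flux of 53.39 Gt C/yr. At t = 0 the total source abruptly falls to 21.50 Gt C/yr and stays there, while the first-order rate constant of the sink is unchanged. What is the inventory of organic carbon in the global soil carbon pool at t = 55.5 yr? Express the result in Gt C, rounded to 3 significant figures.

853 Gt C

Residence time τ = M₀/F₀ = 31.60 yr. The eventual steady state is M_∞ = M₀·(F₁/F₀) = 1687 × 21.50/53.39 = 679.35 Gt C.
The anomaly ΔM(t) = M(t) − M_∞ decays as ΔM₀·e^(−t/τ) with ΔM₀ = 1687 − 679.35 = 1008 Gt C.
At t = 55.5 yr, e^(−t/τ) = e^(−1.756) = 0.1727, so ΔM = 174.0 Gt C and M = 679.35 + 174.0 = 853.33 Gt C.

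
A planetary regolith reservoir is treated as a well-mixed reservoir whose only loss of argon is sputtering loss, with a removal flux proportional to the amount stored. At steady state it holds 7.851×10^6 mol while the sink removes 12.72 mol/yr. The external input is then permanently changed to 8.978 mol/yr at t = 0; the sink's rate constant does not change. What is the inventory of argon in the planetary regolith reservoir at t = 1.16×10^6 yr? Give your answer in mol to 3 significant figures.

Residence time τ = M₀/F₀ = 617200 yr. The eventual steady state is M_∞ = M₀·(F₁/F₀) = 7.851×10^6 × 8.978/12.72 = 5.5414×10^6 mol.
The anomaly ΔM(t) = M(t) − M_∞ decays as ΔM₀·e^(−t/τ) with ΔM₀ = 7.851×10^6 − 5.5414×10^6 = 2.310×10^6 mol.
At t = 1.16×10^6 yr, e^(−t/τ) = e^(−1.879) = 0.1527, so ΔM = 352600 mol and M = 5.5414×10^6 + 352600 = 5.8940×10^6 mol.

5.89×10^6 mol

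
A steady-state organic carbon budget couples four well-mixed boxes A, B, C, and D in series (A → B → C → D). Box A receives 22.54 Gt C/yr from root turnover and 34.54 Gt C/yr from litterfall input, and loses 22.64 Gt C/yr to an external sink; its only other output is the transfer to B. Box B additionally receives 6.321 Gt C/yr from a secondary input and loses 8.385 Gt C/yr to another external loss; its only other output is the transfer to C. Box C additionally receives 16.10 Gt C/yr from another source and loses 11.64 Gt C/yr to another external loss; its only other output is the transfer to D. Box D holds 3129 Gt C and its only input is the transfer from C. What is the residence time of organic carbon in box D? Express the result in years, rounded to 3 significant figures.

84.9 yr

Box A: F(A→B) = (22.54 + 34.54) − 22.64 = 34.440 Gt C/yr.
Box B: F(B→C) = (34.440 + 6.321) − 8.385 = 32.376 Gt C/yr.
Box C: F(C→D) = (32.376 + 16.10) − 11.64 = 36.836 Gt C/yr.
Box D throughput = its input = 36.836 Gt C/yr; τ = 3129 / 36.836 = 84.94 yr.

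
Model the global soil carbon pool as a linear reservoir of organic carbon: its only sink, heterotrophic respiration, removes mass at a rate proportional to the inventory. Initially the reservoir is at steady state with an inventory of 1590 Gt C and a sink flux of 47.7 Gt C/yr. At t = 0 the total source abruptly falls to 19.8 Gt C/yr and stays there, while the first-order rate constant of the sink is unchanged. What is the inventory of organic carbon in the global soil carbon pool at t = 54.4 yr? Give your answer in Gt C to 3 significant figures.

842 Gt C

τ = M₀/F₀ = 1590/47.7 = 33.33 yr; rate constant k = 1/τ.
New steady state M_∞ = F₁/k = F₁·τ = 19.8 × 33.33 = 660.00 Gt C.
M(t) = M_∞ + (M₀ − M_∞)·e^(−t/τ); t/τ = 54.4/33.33 = 1.632, so e^(−t/τ) = 0.1955.
M(t) = 660.00 + 930.0 × 0.1955 = 841.85 Gt C.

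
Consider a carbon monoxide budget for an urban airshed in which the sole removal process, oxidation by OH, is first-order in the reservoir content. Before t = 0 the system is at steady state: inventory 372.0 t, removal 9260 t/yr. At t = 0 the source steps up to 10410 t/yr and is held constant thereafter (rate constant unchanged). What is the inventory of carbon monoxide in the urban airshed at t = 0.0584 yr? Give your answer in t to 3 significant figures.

407 t

τ = M₀/F₀ = 372.0/9260 = 0.04017 yr; rate constant k = 1/τ.
New steady state M_∞ = F₁/k = F₁·τ = 10410 × 0.04017 = 418.20 t.
M(t) = M_∞ + (M₀ − M_∞)·e^(−t/τ); t/τ = 0.0584/0.04017 = 1.454, so e^(−t/τ) = 0.2337.
M(t) = 418.20 − 46.20 × 0.2337 = 407.40 t.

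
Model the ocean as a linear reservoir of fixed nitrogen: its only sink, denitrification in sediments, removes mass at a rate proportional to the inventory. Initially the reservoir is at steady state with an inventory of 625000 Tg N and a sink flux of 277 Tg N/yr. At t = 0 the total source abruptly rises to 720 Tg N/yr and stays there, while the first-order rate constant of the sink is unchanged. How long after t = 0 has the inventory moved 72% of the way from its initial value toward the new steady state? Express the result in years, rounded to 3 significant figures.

τ = M₀/F₀ = 625000/277 = 2256 yr.
The remaining gap fraction is e^(−t/τ); 72% covered ⇒ e^(−t/τ) = 0.280.
t = −τ ln(0.280) = 2256 × 1.273 = 2872 yr.

2870 yr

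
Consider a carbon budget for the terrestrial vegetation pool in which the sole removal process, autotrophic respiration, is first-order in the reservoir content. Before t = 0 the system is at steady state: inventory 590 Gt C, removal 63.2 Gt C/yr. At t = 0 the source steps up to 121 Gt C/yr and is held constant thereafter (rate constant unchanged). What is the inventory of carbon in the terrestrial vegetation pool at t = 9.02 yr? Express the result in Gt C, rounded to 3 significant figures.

924 Gt C

The sink rate constant is k = F₀/M₀ = 63.2/590 = 0.1071 yr⁻¹.
Solving dM/dt = F₁ − kM with M(0) = M₀ gives M(t) = F₁/k + (M₀ − F₁/k)·e^(−kt).
F₁/k = 121/0.1071 = 1129.6 Gt C; kt = 0.1071 × 9.02 = 0.9662, e^(−kt) = 0.3805.
M(9.02) = 1129.6 + (590 − 1129.6) × 0.3805 = 1129.6 − 205.3 = 924.26 Gt C.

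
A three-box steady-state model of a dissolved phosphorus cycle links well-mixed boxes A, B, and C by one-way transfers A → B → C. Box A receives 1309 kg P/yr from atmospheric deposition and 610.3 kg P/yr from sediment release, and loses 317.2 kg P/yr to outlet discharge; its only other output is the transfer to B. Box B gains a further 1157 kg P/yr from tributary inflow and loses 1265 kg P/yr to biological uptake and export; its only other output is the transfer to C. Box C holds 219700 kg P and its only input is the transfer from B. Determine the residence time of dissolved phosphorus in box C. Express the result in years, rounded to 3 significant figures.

Box A: F(A→B) = (1309 + 610.3) − 317.2 = 1602.1 kg P/yr.
Box B: F(B→C) = (1602.1 + 1157) − 1265 = 1494.1 kg P/yr.
Box C throughput = its input = 1494.1 kg P/yr; τ = 219700 / 1494.1 = 147.0 yr.

147 yr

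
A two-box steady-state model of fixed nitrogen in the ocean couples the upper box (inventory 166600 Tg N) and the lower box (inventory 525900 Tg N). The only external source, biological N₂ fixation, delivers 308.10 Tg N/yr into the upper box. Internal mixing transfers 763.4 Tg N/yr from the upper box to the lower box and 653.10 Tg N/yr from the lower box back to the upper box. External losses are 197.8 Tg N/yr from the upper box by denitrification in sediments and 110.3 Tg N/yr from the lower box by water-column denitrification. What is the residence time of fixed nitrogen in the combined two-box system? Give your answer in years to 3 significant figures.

2250 yr

Treat the two boxes together as one reservoir: the mixing fluxes between them are internal recycling, so τ = ΣM / Σ(external losses).
M_total = 166600 + 525900 = 692500 Tg N.
ΣF_external_out = 197.8 + 110.3 = 308.10 Tg N/yr.
τ = M_total / ΣF_ext = 692500 / 308.10 = 2248 yr.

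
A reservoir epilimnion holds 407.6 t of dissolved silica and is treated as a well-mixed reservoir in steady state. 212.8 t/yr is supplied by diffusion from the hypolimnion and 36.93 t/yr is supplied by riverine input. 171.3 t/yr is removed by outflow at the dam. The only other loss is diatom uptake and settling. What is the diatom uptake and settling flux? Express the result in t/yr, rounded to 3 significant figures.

78.4 t/yr

At steady state ΣF_in = ΣF_out.
ΣF_in = 212.8 + 36.93 = 249.73 t/yr.
Diatom uptake and settling flux = ΣF_in − (171.3) = 249.73 − 171.3 = 78.43 t/yr.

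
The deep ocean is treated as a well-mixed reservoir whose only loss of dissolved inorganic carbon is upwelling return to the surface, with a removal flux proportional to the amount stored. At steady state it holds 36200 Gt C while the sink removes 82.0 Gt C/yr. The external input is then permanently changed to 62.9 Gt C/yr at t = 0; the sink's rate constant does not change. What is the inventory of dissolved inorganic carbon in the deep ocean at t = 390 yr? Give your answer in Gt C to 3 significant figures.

31300 Gt C

Residence time τ = M₀/F₀ = 441.5 yr. The eventual steady state is M_∞ = M₀·(F₁/F₀) = 36200 × 62.9/82.0 = 27768 Gt C.
The anomaly ΔM(t) = M(t) − M_∞ decays as ΔM₀·e^(−t/τ) with ΔM₀ = 36200 − 27768 = 8432 Gt C.
At t = 390 yr, e^(−t/τ) = e^(−0.8834) = 0.4134, so ΔM = 3485 Gt C and M = 27768 + 3485 = 31254 Gt C.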